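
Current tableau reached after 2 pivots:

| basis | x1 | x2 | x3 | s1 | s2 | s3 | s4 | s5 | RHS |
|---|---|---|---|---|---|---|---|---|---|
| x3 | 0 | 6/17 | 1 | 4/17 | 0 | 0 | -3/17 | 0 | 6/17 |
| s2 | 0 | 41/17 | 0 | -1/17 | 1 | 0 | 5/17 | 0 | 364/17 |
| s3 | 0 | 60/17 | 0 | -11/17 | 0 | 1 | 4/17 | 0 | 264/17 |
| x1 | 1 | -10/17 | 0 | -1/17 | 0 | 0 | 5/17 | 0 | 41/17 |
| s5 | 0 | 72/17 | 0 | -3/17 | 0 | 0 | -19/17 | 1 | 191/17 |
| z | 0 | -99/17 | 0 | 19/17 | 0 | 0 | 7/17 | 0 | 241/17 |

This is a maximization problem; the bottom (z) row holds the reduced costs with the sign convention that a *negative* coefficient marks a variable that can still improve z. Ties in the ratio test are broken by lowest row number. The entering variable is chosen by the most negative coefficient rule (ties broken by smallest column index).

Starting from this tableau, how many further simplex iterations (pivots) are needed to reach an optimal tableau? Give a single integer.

pivot: x2 in, x3 out → z = 20
pivot: s4 in, s3 out → z = 35
No improving column remains; optimal.

2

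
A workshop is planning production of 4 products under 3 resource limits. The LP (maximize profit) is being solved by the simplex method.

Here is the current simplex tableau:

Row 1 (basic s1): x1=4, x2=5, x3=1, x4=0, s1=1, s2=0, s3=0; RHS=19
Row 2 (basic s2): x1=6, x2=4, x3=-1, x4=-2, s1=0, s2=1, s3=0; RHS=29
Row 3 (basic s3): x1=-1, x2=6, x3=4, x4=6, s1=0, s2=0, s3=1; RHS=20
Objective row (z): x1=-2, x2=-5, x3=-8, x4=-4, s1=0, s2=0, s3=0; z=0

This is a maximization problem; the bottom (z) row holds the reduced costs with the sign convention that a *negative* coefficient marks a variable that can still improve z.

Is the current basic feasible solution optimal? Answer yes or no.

no

Column x1 has objective-row coefficient -2, which is negative; an improving pivot exists, so not yet optimal.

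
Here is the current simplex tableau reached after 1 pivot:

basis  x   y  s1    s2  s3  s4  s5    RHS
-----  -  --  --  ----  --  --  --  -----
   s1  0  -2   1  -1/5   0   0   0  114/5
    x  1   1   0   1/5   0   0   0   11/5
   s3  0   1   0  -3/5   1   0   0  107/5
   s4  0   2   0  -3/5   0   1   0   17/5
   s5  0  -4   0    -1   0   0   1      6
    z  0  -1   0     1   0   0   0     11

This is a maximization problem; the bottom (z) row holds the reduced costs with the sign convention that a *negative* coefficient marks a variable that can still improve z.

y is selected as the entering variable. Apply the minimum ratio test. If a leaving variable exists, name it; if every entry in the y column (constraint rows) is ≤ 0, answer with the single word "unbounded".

Ratios: row 1 (s1): entry -2 ≤ 0, skip; row 2 (x): (11/5)/1 = 11/5; row 3 (s3): (107/5)/1 = 107/5; row 4 (s4): (17/5)/2 = 17/10; row 5 (s5): entry -4 ≤ 0, skip.
Minimum ratio is in the s4 row, so s4 leaves.

s4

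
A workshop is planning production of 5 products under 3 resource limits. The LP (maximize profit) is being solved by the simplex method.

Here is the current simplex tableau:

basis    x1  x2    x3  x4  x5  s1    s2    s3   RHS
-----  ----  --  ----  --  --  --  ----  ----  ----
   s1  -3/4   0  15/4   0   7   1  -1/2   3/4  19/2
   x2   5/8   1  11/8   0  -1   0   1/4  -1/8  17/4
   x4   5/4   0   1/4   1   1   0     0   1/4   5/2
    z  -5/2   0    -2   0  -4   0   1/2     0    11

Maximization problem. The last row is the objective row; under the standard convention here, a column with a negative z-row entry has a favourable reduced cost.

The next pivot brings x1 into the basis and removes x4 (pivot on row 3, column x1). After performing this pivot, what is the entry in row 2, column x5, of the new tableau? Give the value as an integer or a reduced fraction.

Pivot element is row 3, column x1: 5/4.
Normalize row 3: new (row 3, x5) = 1/(5/4) = 4/5.
row 2 ← row 2 − (5/8)·(new row 3): -1 − (5/8)·(4/5) = -3/2.

-3/2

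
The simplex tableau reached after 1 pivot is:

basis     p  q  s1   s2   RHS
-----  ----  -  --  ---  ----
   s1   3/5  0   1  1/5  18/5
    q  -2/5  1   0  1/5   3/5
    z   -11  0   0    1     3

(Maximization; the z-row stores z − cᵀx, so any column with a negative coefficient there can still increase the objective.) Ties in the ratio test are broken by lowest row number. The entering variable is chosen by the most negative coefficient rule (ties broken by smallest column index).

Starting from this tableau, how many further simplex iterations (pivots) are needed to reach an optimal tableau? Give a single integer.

pivot: p in, s1 out → z = 69
No improving column remains; optimal.

1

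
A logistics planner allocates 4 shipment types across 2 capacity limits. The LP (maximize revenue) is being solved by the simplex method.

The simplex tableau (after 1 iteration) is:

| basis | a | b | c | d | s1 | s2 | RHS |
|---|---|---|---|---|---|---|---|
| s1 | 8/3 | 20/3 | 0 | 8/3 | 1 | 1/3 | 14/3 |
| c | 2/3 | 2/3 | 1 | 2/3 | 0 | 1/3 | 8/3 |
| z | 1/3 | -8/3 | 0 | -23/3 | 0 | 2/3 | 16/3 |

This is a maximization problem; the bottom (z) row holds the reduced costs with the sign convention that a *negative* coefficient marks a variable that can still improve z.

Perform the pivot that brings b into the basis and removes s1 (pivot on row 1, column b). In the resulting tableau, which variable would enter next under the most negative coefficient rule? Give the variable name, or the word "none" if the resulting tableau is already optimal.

Pivot element 20/3. New z-row = old z-row − (-8/3)·(row 1/(20/3)).
Updated z-row coefficients: a: 7/5, b: 0, c: 0, d: -33/5, s1: 2/5, s2: 4/5.
The most negative is -33/5 in column d, so d would enter next.

d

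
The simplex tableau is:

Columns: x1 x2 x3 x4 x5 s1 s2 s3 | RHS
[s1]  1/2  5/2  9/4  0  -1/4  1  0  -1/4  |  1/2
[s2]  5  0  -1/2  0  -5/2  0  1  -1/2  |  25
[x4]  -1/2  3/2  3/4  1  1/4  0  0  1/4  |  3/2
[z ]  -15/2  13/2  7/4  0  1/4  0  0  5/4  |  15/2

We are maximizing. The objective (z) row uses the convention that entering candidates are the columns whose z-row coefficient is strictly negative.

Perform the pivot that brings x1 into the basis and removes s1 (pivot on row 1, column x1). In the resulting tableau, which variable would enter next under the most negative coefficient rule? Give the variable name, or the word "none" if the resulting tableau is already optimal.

x5

Pivot element 1/2. New z-row = old z-row − (-15/2)·(row 1/(1/2)).
Updated z-row coefficients: x1: 0, x2: 44, x3: 71/2, x4: 0, x5: -7/2, s1: 15, s2: 0, s3: -5/2.
The most negative is -7/2 in column x5, so x5 would enter next.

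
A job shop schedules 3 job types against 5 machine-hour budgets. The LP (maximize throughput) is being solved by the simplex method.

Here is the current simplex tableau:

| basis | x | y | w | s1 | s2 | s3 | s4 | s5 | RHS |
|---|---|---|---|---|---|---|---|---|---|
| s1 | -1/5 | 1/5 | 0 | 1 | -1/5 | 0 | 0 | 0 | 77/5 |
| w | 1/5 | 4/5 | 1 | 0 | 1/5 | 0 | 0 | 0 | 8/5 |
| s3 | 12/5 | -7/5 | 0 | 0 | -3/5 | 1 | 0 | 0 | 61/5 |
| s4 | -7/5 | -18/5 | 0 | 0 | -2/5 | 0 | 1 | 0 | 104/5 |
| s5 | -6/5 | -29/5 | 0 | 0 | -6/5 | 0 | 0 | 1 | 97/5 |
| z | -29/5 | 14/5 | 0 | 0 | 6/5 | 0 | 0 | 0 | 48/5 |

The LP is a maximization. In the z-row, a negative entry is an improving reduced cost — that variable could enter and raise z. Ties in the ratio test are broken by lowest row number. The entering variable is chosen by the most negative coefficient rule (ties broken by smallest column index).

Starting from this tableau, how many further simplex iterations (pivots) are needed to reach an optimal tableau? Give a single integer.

3

pivot: x in, s3 out → z = 469/12
pivot: y in, w out → z = 434/11
pivot: s2 in, y out → z = 119/3
No improving column remains; optimal.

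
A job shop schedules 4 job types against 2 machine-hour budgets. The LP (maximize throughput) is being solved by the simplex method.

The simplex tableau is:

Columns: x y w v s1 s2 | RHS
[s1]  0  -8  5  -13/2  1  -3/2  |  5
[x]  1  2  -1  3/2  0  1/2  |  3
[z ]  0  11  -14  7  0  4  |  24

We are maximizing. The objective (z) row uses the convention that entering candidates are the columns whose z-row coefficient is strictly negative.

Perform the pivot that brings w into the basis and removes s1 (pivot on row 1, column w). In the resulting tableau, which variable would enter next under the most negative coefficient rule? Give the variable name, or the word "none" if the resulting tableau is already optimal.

y

Pivot element 5. New z-row = old z-row − (-14)·(row 1/5).
Updated z-row coefficients: x: 0, y: -57/5, w: 0, v: -56/5, s1: 14/5, s2: -1/5.
The most negative is -57/5 in column y, so y would enter next.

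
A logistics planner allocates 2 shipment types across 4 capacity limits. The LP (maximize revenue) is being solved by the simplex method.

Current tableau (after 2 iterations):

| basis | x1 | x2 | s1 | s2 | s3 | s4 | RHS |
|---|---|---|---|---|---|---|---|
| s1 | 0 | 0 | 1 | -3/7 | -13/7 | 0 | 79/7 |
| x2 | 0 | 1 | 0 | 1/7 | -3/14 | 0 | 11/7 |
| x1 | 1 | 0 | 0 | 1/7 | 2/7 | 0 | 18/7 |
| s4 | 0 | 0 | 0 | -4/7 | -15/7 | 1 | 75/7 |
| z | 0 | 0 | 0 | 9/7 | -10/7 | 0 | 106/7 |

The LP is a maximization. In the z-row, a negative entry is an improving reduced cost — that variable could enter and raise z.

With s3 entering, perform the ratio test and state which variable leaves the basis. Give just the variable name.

Ratios: row 1 (s1): entry -13/7 ≤ 0, skip; row 2 (x2): entry -3/14 ≤ 0, skip; row 3 (x1): (18/7)/(2/7) = 9; row 4 (s4): entry -15/7 ≤ 0, skip.
Minimum ratio 9 is in the x1 row, so x1 leaves.

x1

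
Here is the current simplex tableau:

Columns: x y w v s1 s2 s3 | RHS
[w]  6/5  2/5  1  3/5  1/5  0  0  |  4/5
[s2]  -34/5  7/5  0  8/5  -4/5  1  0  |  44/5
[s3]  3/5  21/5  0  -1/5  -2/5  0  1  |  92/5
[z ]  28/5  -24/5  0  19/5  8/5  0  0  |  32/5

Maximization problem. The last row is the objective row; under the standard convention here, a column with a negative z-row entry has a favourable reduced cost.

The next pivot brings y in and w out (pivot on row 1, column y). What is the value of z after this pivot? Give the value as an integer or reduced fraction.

Minimum ratio for y: (4/5)/(2/5) = 2.
z changes by −(z-row coeff of y)·ratio = −(-24/5)·2 = 48/5.
New z = 32/5 + (48/5) = 16.

16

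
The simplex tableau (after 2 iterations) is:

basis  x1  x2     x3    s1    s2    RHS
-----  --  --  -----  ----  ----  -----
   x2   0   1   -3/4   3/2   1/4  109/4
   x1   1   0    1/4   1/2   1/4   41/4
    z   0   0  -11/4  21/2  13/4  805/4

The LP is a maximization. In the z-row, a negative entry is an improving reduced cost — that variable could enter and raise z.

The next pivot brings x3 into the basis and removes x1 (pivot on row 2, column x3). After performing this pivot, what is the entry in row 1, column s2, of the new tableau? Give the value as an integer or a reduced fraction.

1

Pivot element is row 2, column x3: 1/4.
Normalize row 2: new (row 2, s2) = (1/4)/(1/4) = 1.
row 1 ← row 1 − (-3/4)·(new row 2): 1/4 − (-3/4)·1 = 1.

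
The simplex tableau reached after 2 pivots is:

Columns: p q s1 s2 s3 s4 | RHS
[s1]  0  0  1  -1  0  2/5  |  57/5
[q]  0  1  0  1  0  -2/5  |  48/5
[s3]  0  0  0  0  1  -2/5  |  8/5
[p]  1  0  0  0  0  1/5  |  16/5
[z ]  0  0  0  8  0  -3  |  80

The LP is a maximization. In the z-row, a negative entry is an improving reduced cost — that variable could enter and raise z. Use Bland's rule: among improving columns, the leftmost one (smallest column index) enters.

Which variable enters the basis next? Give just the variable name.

s4

Objective-row coefficients: p: 0, q: 0, s1: 0, s2: 8, s3: 0, s4: -3.
Improving columns: s4. Bland's rule picks the smallest column index → s4.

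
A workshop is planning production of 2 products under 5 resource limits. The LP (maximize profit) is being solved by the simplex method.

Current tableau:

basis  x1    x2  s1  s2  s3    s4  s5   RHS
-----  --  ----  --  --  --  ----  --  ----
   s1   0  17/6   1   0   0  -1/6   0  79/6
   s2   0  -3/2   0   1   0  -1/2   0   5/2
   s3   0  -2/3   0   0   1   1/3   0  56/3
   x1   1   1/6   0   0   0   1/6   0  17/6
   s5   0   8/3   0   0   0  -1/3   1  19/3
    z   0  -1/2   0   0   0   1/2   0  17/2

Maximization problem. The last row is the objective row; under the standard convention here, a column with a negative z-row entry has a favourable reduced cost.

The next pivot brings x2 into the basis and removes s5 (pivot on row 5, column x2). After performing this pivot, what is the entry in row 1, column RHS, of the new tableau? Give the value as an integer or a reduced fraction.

103/16

Pivot element is row 5, column x2: 8/3.
Normalize row 5: new (row 5, RHS) = (19/3)/(8/3) = 19/8.
row 1 ← row 1 − (17/6)·(new row 5): 79/6 − (17/6)·(19/8) = 103/16.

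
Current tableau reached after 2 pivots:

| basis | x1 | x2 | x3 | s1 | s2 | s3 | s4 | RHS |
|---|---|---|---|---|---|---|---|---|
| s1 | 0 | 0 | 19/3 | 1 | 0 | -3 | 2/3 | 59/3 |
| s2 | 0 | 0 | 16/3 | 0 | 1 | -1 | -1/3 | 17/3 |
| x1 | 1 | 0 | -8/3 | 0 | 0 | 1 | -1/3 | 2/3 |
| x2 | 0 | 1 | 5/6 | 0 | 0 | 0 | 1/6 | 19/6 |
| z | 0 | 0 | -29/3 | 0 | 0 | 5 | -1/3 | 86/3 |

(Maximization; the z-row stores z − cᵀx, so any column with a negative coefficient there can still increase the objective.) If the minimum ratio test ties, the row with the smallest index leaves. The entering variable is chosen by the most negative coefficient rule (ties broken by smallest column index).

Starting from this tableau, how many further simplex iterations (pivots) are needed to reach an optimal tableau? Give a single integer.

2

pivot: x3 in, s2 out → z = 623/16
pivot: s4 in, x2 out → z = 341/7
No improving column remains; optimal.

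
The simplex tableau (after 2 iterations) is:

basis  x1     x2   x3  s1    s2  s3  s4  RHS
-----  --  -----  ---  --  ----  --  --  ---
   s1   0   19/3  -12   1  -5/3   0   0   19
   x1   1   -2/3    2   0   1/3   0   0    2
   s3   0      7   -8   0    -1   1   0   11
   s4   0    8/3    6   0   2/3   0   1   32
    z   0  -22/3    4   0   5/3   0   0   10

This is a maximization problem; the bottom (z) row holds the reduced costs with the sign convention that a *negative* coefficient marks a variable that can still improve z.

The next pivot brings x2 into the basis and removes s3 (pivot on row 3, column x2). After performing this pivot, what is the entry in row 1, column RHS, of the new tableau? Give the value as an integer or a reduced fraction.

Pivot element is row 3, column x2: 7.
Normalize row 3: new (row 3, RHS) = 11/7 = 11/7.
row 1 ← row 1 − (19/3)·(new row 3): 19 − (19/3)·(11/7) = 190/21.

190/21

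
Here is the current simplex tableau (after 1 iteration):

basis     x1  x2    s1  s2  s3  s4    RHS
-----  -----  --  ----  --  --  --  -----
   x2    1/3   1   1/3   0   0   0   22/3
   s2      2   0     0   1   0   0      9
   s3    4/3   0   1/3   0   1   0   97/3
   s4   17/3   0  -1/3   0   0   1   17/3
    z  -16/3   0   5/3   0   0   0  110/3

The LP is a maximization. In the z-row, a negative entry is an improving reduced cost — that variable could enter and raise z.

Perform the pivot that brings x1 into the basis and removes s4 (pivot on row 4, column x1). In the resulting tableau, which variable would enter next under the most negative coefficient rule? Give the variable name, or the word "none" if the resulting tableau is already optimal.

none

Pivot element 17/3. New z-row = old z-row − (-16/3)·(row 4/(17/3)).
Updated z-row coefficients: x1: 0, x2: 0, s1: 23/17, s2: 0, s3: 0, s4: 16/17.
No coefficient is strictly negative; the tableau after this pivot is optimal.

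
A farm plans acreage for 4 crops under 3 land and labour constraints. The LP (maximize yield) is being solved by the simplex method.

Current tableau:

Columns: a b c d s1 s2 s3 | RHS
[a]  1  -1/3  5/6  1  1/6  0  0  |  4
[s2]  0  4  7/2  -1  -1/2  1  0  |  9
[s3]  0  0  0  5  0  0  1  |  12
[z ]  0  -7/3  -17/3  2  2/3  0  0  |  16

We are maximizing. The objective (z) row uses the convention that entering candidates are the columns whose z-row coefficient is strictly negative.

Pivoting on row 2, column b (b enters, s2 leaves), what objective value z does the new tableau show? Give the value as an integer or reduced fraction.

85/4

Minimum ratio for b: 9/4 = 9/4.
z changes by −(z-row coeff of b)·ratio = −(-7/3)·(9/4) = 21/4.
New z = 16 + (21/4) = 85/4.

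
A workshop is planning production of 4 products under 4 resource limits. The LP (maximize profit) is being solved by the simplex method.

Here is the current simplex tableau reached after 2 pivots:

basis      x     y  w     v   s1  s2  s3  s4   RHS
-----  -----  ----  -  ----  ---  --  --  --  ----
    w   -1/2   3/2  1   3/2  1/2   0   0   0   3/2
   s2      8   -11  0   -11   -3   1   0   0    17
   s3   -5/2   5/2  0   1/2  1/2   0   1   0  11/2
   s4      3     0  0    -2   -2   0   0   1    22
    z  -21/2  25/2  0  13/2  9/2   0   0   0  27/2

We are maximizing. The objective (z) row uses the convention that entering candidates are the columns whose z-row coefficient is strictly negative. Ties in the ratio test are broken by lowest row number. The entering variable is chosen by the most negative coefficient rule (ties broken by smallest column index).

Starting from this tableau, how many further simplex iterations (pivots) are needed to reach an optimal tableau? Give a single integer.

pivot: x in, s2 out → z = 573/16
pivot: v in, w out → z = 791/13
No improving column remains; optimal.

2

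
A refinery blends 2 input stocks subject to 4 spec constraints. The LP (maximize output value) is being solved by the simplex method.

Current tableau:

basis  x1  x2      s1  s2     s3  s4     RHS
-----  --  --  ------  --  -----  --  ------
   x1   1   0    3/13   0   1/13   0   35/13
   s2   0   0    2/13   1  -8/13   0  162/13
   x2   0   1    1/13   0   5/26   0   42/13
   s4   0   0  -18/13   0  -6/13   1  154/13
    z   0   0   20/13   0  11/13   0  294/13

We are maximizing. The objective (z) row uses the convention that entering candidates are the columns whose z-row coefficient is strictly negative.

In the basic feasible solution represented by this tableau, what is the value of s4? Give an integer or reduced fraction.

s4 is basic (row 4); its value is the RHS of that row: 154/13.

154/13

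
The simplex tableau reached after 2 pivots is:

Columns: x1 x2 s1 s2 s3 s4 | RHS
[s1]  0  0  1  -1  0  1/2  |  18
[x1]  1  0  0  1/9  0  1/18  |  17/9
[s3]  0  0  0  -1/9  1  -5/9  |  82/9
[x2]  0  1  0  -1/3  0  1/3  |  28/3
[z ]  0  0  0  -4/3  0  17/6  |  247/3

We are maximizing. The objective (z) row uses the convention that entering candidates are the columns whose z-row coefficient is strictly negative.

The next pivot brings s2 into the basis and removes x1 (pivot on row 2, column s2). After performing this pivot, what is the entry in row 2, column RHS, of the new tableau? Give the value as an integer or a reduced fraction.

17

Pivot element is row 2, column s2: 1/9.
Normalize row 2: new (row 2, RHS) = (17/9)/(1/9) = 17.
Row 2 is the pivot row, so the entry is 17.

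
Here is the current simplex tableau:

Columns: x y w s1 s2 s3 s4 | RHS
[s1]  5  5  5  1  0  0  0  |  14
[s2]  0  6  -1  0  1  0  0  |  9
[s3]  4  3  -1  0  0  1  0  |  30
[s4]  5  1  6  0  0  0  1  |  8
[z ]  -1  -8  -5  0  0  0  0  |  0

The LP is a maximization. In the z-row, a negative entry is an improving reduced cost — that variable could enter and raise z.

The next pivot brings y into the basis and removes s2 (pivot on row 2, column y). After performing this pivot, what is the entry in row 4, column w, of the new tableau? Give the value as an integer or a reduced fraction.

Pivot element is row 2, column y: 6.
Normalize row 2: new (row 2, w) = (-1)/6 = -1/6.
row 4 ← row 4 − 1·(new row 2): 6 − 1·(-1/6) = 37/6.

37/6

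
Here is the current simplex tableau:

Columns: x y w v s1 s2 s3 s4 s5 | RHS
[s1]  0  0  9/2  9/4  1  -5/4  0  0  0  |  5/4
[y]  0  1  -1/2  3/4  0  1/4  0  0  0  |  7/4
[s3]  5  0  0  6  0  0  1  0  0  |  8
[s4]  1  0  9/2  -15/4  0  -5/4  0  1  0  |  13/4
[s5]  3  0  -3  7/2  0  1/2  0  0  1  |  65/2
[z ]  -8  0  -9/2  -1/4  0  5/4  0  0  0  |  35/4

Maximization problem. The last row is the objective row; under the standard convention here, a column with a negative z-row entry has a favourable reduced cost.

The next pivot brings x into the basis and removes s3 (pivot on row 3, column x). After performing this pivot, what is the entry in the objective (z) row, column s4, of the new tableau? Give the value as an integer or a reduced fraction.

0

Pivot element is row 3, column x: 5.
Normalize row 3: new (row 3, s4) = 0/5 = 0.
z-row ← z-row − (-8)·(new row 3): 0 − (-8)·0 = 0.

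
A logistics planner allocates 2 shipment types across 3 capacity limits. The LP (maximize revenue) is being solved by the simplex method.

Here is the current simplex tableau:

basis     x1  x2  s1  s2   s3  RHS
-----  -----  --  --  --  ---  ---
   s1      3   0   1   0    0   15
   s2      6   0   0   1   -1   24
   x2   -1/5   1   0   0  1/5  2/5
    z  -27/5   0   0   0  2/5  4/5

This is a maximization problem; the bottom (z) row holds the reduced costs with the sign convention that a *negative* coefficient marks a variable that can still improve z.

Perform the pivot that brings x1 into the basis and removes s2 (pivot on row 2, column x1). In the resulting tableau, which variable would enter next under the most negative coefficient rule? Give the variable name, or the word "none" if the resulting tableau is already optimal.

s3

Pivot element 6. New z-row = old z-row − (-27/5)·(row 2/6).
Updated z-row coefficients: x1: 0, x2: 0, s1: 0, s2: 9/10, s3: -1/2.
The most negative is -1/2 in column s3, so s3 would enter next.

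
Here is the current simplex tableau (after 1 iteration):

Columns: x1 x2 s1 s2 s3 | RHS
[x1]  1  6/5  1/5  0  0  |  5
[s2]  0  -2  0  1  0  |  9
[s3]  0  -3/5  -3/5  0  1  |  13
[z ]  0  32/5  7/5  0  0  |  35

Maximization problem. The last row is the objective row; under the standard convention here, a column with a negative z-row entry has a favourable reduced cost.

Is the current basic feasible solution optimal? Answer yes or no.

yes

No objective-row coefficient is strictly negative, so no entering variable exists; the tableau is optimal.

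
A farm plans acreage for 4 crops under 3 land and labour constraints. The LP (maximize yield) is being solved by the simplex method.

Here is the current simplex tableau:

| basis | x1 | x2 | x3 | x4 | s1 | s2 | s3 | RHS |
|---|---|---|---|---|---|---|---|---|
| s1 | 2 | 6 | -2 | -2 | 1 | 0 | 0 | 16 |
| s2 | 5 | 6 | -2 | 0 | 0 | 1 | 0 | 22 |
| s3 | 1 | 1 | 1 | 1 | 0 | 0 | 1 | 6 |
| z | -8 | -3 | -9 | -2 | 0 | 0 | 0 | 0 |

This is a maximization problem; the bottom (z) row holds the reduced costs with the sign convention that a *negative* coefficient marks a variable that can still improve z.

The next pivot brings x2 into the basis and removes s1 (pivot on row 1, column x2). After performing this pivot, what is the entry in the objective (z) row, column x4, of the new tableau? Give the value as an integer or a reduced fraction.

-3

Pivot element is row 1, column x2: 6.
Normalize row 1: new (row 1, x4) = (-2)/6 = -1/3.
z-row ← z-row − (-3)·(new row 1): -2 − (-3)·(-1/3) = -3.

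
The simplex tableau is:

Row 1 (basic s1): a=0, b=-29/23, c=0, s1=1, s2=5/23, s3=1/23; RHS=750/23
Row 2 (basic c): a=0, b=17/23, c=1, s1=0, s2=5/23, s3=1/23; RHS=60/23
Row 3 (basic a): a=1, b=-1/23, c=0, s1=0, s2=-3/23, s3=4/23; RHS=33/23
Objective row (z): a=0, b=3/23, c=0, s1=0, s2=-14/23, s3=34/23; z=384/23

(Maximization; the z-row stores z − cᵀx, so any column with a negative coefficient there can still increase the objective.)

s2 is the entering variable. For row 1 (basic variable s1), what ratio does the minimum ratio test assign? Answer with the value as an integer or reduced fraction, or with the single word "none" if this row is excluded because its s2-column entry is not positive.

Ratio = RHS / (s2 entry) = (750/23) / (5/23) = 150.

150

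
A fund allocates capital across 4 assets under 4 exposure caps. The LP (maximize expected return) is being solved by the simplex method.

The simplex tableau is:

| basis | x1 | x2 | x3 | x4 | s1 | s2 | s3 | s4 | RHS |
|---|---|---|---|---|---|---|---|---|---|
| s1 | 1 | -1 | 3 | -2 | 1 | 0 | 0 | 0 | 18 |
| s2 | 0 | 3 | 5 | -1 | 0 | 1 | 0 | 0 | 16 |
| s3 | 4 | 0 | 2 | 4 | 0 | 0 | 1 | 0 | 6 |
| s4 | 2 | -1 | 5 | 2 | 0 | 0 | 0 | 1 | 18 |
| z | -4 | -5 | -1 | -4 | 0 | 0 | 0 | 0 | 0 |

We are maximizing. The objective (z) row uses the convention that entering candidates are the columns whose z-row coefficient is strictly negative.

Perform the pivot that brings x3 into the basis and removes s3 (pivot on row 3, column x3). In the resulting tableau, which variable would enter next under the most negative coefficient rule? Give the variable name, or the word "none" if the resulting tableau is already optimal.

Pivot element 2. New z-row = old z-row − (-1)·(row 3/2).
Updated z-row coefficients: x1: -2, x2: -5, x3: 0, x4: -2, s1: 0, s2: 0, s3: 1/2, s4: 0.
The most negative is -5 in column x2, so x2 would enter next.

x2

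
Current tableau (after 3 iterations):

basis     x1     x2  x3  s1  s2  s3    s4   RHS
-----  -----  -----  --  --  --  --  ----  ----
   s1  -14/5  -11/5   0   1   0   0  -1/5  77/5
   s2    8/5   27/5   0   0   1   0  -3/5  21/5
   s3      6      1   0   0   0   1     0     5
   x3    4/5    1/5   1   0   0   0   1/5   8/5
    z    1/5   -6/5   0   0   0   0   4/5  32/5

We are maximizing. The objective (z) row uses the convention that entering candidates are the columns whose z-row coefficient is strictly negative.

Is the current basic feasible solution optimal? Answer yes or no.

Column x2 has objective-row coefficient -6/5, which is negative; an improving pivot exists, so not yet optimal.

no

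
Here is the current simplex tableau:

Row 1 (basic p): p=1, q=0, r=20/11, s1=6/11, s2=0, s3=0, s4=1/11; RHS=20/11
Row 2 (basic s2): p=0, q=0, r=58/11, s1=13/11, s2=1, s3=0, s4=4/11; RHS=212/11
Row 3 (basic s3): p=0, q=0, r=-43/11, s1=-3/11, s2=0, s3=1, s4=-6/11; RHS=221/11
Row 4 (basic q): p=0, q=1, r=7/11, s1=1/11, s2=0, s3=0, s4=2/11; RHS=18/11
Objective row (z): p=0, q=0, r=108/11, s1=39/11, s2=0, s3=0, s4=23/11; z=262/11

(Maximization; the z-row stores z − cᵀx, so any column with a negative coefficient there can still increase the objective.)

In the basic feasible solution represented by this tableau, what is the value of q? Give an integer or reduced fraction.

18/11

q is basic (row 4); its value is the RHS of that row: 18/11.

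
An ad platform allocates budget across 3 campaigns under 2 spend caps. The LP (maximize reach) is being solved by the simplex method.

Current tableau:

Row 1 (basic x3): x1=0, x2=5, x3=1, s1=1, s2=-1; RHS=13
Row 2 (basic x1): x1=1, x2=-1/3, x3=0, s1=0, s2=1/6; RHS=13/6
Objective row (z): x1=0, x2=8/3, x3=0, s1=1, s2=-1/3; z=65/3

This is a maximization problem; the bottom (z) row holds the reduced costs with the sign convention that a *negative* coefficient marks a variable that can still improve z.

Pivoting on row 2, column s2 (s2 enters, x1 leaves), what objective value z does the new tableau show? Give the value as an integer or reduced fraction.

26

Minimum ratio for s2: (13/6)/(1/6) = 13.
z changes by −(z-row coeff of s2)·ratio = −(-1/3)·13 = 13/3.
New z = 65/3 + (13/3) = 26.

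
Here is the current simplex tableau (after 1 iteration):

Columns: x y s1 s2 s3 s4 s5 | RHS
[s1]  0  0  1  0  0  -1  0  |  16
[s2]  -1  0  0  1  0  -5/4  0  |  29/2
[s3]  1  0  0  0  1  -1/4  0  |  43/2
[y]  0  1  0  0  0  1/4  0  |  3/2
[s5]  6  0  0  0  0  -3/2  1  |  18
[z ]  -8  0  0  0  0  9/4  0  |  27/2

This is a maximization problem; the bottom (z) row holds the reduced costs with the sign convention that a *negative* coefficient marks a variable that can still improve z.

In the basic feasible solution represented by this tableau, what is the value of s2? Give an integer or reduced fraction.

29/2

s2 is basic (row 2); its value is the RHS of that row: 29/2.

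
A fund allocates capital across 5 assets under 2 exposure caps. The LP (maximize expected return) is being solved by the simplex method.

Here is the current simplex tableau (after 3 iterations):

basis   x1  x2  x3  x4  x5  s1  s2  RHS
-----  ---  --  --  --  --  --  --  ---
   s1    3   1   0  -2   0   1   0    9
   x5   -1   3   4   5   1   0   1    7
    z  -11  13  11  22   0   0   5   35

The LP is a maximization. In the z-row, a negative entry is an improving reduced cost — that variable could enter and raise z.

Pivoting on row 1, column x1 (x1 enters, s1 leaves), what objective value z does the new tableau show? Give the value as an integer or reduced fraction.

Minimum ratio for x1: 9/3 = 3.
z changes by −(z-row coeff of x1)·ratio = −(-11)·3 = 33.
New z = 35 + 33 = 68.

68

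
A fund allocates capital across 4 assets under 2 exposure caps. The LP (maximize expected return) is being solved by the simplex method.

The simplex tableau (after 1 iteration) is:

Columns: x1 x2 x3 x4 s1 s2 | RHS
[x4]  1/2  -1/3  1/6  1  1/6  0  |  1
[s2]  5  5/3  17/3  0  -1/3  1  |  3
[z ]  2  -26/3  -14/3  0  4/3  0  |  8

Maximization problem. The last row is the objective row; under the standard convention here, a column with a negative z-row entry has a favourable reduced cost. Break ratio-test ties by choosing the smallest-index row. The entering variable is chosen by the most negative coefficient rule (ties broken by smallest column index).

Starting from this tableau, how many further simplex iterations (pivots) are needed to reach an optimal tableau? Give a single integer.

2

pivot: x2 in, s2 out → z = 118/5
pivot: s1 in, x4 out → z = 30
No improving column remains; optimal.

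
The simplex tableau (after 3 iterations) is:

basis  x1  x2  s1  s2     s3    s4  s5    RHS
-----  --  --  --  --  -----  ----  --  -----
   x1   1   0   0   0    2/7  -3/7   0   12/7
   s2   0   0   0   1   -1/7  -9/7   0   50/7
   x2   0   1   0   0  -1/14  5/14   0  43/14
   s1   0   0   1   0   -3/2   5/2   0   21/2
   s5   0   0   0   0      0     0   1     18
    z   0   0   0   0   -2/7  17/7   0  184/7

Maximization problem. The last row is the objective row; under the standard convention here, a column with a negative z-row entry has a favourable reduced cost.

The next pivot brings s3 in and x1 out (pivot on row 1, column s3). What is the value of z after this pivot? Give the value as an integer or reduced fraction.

28

Minimum ratio for s3: (12/7)/(2/7) = 6.
z changes by −(z-row coeff of s3)·ratio = −(-2/7)·6 = 12/7.
New z = 184/7 + (12/7) = 28.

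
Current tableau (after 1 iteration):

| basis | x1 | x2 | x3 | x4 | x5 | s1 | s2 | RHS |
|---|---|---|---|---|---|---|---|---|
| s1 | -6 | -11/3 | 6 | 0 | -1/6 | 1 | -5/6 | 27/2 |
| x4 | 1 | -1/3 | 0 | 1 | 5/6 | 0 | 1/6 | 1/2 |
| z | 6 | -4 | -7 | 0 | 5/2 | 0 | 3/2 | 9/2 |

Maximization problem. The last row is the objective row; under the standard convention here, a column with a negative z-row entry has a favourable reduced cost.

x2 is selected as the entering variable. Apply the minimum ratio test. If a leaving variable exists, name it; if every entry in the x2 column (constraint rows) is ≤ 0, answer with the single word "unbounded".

x2-column entries: row 1: -11/3, row 2: -1/3. All ≤ 0, so x2 can increase without bound; the LP is unbounded in this direction.

unbounded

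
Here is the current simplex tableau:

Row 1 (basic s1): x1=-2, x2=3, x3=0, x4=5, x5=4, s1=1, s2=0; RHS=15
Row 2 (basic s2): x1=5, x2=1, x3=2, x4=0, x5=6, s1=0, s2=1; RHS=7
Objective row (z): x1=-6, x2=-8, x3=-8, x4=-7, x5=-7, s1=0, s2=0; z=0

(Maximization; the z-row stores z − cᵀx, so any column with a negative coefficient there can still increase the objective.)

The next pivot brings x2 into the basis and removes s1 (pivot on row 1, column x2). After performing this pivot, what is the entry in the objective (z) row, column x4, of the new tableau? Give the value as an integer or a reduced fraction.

19/3

Pivot element is row 1, column x2: 3.
Normalize row 1: new (row 1, x4) = 5/3 = 5/3.
z-row ← z-row − (-8)·(new row 1): -7 − (-8)·(5/3) = 19/3.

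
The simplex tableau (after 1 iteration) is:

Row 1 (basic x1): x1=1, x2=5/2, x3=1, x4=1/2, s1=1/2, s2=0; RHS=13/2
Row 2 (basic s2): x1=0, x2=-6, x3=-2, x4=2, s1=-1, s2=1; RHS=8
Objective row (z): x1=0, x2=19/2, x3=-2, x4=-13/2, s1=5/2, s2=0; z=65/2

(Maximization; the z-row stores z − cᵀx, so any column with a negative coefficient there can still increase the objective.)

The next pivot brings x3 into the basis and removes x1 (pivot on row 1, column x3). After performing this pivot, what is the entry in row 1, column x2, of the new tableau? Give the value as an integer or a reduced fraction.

Pivot element is row 1, column x3: 1.
Normalize row 1: new (row 1, x2) = (5/2)/1 = 5/2.
Row 1 is the pivot row, so the entry is 5/2.

5/2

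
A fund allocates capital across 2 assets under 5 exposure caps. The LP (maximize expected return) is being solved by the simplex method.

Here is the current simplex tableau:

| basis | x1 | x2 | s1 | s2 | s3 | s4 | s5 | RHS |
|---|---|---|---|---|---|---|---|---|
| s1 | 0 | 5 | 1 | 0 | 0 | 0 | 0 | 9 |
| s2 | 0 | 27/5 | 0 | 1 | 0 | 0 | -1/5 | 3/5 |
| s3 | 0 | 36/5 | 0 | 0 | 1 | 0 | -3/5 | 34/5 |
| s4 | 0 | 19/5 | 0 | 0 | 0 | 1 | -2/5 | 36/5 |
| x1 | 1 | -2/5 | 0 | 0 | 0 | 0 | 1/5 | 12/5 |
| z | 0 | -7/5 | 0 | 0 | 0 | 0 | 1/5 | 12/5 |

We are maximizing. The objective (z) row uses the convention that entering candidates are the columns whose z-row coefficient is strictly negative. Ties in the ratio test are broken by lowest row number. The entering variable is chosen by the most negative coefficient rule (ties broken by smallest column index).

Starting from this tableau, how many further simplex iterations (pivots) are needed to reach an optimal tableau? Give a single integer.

1

pivot: x2 in, s2 out → z = 23/9
No improving column remains; optimal.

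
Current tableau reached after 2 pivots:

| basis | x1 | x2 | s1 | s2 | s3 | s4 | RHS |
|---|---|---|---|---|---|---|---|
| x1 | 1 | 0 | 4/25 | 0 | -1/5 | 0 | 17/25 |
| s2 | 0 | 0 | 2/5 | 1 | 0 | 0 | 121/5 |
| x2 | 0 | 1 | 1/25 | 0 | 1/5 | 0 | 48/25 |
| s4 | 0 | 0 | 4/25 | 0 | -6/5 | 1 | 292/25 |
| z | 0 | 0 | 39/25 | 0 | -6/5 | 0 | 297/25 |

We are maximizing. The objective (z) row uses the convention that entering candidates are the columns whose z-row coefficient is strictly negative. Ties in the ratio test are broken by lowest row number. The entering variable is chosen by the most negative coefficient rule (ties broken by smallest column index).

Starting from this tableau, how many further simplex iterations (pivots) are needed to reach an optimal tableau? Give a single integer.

1

pivot: s3 in, x2 out → z = 117/5
No improving column remains; optimal.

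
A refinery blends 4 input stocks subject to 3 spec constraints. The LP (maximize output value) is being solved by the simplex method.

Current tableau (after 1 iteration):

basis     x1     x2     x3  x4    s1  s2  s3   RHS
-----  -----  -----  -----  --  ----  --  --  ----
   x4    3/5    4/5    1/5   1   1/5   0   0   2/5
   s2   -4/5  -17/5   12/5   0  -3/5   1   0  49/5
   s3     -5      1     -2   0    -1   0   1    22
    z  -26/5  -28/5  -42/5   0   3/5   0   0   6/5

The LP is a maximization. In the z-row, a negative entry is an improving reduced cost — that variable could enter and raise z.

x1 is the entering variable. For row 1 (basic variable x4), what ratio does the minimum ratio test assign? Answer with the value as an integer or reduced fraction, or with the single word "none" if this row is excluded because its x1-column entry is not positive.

Ratio = RHS / (x1 entry) = (2/5) / (3/5) = 2/3.

2/3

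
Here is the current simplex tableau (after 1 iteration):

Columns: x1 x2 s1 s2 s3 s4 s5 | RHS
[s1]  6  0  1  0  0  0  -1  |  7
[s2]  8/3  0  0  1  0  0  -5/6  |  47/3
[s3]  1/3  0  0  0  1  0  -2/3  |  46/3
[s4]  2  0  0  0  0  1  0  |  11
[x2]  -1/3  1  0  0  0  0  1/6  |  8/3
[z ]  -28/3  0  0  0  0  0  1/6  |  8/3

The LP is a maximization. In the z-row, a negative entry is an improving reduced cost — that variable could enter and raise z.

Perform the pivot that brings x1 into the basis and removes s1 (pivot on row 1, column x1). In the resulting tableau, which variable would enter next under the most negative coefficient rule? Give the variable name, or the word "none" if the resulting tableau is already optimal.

s5

Pivot element 6. New z-row = old z-row − (-28/3)·(row 1/6).
Updated z-row coefficients: x1: 0, x2: 0, s1: 14/9, s2: 0, s3: 0, s4: 0, s5: -25/18.
The most negative is -25/18 in column s5, so s5 would enter next.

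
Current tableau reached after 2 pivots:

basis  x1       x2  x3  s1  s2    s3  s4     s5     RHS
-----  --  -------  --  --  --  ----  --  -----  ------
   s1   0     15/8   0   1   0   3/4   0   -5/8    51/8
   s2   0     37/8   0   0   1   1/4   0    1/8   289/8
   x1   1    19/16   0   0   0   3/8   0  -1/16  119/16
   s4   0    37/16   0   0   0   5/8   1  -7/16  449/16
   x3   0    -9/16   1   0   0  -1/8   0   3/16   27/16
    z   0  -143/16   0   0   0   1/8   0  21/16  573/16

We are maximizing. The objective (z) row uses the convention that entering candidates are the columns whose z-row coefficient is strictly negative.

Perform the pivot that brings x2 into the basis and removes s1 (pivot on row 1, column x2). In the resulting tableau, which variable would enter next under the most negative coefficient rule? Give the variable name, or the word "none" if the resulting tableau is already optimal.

Pivot element 15/8. New z-row = old z-row − (-143/16)·(row 1/(15/8)).
Updated z-row coefficients: x1: 0, x2: 0, x3: 0, s1: 143/30, s2: 0, s3: 37/10, s4: 0, s5: -5/3.
The most negative is -5/3 in column s5, so s5 would enter next.

s5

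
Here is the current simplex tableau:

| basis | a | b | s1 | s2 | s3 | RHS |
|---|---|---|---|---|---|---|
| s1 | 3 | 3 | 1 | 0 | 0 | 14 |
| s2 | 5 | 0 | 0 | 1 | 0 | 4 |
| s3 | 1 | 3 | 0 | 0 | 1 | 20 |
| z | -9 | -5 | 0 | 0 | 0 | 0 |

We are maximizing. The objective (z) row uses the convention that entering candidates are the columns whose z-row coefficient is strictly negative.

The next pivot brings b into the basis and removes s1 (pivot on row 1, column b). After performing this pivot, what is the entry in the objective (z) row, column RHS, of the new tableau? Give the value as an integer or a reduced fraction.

Pivot element is row 1, column b: 3.
Normalize row 1: new (row 1, RHS) = 14/3 = 14/3.
z-row ← z-row − (-5)·(new row 1): 0 − (-5)·(14/3) = 70/3.

70/3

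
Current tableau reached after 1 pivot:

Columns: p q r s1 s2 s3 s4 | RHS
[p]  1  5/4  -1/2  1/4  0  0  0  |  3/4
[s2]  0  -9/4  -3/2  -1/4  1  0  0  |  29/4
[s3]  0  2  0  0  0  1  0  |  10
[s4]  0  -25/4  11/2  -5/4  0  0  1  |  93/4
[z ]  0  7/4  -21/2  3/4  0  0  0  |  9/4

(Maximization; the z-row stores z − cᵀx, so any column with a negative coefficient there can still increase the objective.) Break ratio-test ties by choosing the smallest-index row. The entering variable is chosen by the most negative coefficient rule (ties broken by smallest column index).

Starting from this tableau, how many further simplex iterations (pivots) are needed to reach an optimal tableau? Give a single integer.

2

pivot: r in, s4 out → z = 513/11
pivot: q in, p out → z = 447/5
No improving column remains; optimal.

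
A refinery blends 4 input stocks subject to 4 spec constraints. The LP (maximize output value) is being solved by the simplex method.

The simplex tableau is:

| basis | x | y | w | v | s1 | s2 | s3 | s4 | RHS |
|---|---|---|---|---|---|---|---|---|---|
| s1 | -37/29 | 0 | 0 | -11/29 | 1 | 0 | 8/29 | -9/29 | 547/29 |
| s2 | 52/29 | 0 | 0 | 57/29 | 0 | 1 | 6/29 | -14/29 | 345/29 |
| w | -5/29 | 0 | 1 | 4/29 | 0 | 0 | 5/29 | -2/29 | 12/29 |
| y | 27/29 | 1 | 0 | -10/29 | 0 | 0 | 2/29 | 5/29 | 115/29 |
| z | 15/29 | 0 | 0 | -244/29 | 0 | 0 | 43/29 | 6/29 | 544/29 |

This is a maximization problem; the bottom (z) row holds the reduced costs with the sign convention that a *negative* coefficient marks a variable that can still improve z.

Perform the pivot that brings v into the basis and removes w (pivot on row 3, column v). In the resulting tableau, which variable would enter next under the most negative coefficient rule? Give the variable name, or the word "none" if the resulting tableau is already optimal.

Pivot element 4/29. New z-row = old z-row − (-244/29)·(row 3/(4/29)).
Updated z-row coefficients: x: -10, y: 0, w: 61, v: 0, s1: 0, s2: 0, s3: 12, s4: -4.
The most negative is -10 in column x, so x would enter next.

x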